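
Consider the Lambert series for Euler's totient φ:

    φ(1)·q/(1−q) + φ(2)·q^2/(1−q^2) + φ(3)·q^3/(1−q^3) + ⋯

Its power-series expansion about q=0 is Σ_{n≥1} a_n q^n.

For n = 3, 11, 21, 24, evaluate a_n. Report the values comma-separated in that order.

q^3  k|3↦φ(k): 3:2 1:1  a_3=3
n=11: 11·1 1·11  φ→[10+1]=11
q^21  k|21↦φ(k): 21:12 7:6 3:2 1:1  a_21=21
n=24: 24·1 12·2 8·3 6·4 4·6 3·8 2·12 1·24  φ→[8+4+4+2+2+2+1+1]=24

3, 11, 21, 24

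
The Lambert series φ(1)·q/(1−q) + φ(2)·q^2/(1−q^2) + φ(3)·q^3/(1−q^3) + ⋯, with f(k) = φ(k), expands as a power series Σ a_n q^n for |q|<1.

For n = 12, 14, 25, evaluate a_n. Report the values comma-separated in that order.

d|12:{1,2,3,4,6,12}  Σφ=1+1+2+2+2+4=12
[q^14] φ(1)=1,φ(2)=1,φ(7)=6,φ(14)=6 ⇒ 14
q^25  k|25↦φ(k): 1:1 5:4 25:20  a_25=25

12, 14, 25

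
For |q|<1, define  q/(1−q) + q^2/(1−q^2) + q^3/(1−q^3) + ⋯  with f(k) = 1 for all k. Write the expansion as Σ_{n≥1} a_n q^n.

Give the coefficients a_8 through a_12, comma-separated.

n=8: 8·1 4·2 2·4 1·8  f→[1+1+1+1]=4
q^9  k|9↦f(k): 9:1 3:1 1:1  a_9=3
q^10  k|10↦f(k): 1:1 2:1 5:1 10:1  a_10=4
q^11  k|11↦f(k): 11:1 1:1  a_11=2
n=12: 12·1 6·2 4·3 3·4 2·6 1·12  f→[1+1+1+1+1+1]=6

4, 3, 4, 2, 6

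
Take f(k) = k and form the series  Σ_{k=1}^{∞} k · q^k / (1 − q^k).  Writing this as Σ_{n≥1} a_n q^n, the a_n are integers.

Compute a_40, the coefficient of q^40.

n=40: 40·1 20·2 10·4 8·5 5·8 4·10 2·20 1·40  f→[40+20+10+8+5+4+2+1]=90

a_40 = 90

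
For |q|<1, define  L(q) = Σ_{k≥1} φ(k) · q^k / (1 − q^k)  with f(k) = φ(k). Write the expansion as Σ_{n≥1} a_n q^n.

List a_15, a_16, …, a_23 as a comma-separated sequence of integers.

q^15  k|15↦φ(k): 1:1 3:2 5:4 15:8  a_15=15
[q^16] φ(16)=8,φ(8)=4,φ(4)=2,φ(2)=1,φ(1)=1 ⇒ 16
n=17: 1·17 17·1  φ→[1+16]=17
q^18  k|18↦φ(k): 18:6 9:6 6:2 3:2 2:1 1:1  a_18=18
d|19:{19,1}  Σφ=18+1=19
q^20  k|20↦φ(k): 20:8 10:4 5:4 4:2 2:1 1:1  a_20=20
[q^21] φ(21)=12,φ(7)=6,φ(3)=2,φ(1)=1 ⇒ 21
[q^22] φ(22)=10,φ(11)=10,φ(2)=1,φ(1)=1 ⇒ 22
q^23  k|23↦φ(k): 1:1 23:22  a_23=23

15, 16, 17, 18, 19, 20, 21, 22, 23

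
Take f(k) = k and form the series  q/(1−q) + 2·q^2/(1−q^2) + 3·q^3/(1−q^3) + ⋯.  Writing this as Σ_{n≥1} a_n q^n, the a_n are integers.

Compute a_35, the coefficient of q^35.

q^35  k|35↦f(k): 1:1 5:5 7:7 35:35  a_35=48

a_35 = 48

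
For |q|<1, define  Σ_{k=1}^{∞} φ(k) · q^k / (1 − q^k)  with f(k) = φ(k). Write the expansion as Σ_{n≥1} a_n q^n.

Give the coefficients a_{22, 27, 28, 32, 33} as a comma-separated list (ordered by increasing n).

[q^22] φ(22)=10,φ(11)=10,φ(2)=1,φ(1)=1 ⇒ 22
n=27: 27·1 9·3 3·9 1·27  φ→[18+6+2+1]=27
d|28:{1,2,4,7,14,28}  Σφ=1+1+2+6+6+12=28
[q^32] φ(1)=1,φ(2)=1,φ(4)=2,φ(8)=4,φ(16)=8,φ(32)=16 ⇒ 32
d|33:{33,11,3,1}  Σφ=20+10+2+1=33

22, 27, 28, 32, 33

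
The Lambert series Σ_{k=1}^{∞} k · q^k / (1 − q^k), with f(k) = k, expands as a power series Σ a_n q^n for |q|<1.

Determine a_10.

a_10 = 18

d|10:{10,5,2,1}  Σf=10+5+2+1=18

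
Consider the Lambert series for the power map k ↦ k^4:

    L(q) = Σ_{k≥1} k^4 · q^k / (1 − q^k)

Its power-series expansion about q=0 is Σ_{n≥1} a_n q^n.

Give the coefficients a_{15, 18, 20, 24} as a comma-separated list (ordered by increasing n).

n=15: 1·15 3·5 5·3 15·1  f→[1+81+625+50625]=51332
q^18  k|18↦f(k): 18:104976 9:6561 6:1296 3:81 2:16 1:1  a_18=112931
d|20:{20,10,5,4,2,1}  Σf=160000+10000+625+256+16+1=170898
q^24  k|24↦f(k): 1:1 2:16 3:81 4:256 6:1296 8:4096 12:20736 24:331776  a_24=358258

51332, 112931, 170898, 358258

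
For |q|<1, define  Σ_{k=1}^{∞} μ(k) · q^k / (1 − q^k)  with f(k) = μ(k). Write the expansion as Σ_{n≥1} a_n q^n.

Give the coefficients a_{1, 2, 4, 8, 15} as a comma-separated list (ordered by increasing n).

n=1: 1·1  μ→[1]=1
d|2:{1,2}  Σμ=1+(-1)=0
[q^4] μ(1)=1,μ(2)=-1,μ(4)=0 ⇒ 0
d|8:{8,4,2,1}  Σμ=0+0+(-1)+1=0
q^15  k|15↦μ(k): 1:1 3:-1 5:-1 15:1  a_15=0

1, 0, 0, 0, 0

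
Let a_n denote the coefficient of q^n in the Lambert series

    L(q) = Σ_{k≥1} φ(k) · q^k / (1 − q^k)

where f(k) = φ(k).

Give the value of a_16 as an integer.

[q^16] φ(1)=1,φ(2)=1,φ(4)=2,φ(8)=4,φ(16)=8 ⇒ 16

a_16 = 16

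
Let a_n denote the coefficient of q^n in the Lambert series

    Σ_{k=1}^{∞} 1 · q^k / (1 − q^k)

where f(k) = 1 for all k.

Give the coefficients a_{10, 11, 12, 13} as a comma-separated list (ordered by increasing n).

[q^10] f(10)=1,f(5)=1,f(2)=1,f(1)=1 ⇒ 4
q^11  k|11↦f(k): 11:1 1:1  a_11=2
d|12:{1,2,3,4,6,12}  Σf=1+1+1+1+1+1=6
n=13: 13·1 1·13  f→[1+1]=2

4, 2, 6, 2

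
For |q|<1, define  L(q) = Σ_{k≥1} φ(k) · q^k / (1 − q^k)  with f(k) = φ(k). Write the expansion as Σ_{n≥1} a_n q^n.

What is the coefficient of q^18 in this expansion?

q^18  k|18↦φ(k): 1:1 2:1 3:2 6:2 9:6 18:6  a_18=18

a_18 = 18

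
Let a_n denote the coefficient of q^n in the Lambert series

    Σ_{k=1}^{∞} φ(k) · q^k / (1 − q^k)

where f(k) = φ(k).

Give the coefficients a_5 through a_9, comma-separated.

n=5: 1·5 5·1  φ→[1+4]=5
q^6  k|6↦φ(k): 6:2 3:2 2:1 1:1  a_6=6
n=7: 7·1 1·7  φ→[6+1]=7
n=8: 8·1 4·2 2·4 1·8  φ→[4+2+1+1]=8
q^9  k|9↦φ(k): 9:6 3:2 1:1  a_9=9

5, 6, 7, 8, 9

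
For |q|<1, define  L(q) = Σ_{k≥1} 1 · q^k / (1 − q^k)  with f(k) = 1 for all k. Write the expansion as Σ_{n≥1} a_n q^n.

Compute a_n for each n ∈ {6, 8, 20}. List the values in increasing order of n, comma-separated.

4, 4, 6

d|6:{1,2,3,6}  Σf=1+1+1+1=4
d|8:{8,4,2,1}  Σf=1+1+1+1=4
q^20  k|20↦f(k): 1:1 2:1 4:1 5:1 10:1 20:1  a_20=6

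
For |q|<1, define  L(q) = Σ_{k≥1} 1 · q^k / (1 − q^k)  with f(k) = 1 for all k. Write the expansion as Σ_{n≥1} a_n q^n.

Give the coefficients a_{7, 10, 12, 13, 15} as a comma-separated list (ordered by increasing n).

[q^7] f(1)=1,f(7)=1 ⇒ 2
[q^10] f(1)=1,f(2)=1,f(5)=1,f(10)=1 ⇒ 4
q^12  k|12↦f(k): 12:1 6:1 4:1 3:1 2:1 1:1  a_12=6
n=13: 13·1 1·13  f→[1+1]=2
q^15  k|15↦f(k): 1:1 3:1 5:1 15:1  a_15=4

2, 4, 6, 2, 4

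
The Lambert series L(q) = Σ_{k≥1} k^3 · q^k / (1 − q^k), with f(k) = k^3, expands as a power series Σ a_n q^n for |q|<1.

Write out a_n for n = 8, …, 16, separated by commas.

d|8:{1,2,4,8}  Σf=1+8+64+512=585
n=9: 1·9 3·3 9·1  f→[1+27+729]=757
q^10  k|10↦f(k): 1:1 2:8 5:125 10:1000  a_10=1134
n=11: 11·1 1·11  f→[1331+1]=1332
q^12  k|12↦f(k): 12:1728 6:216 4:64 3:27 2:8 1:1  a_12=2044
q^13  k|13↦f(k): 13:2197 1:1  a_13=2198
[q^14] f(14)=2744,f(7)=343,f(2)=8,f(1)=1 ⇒ 3096
n=15: 1·15 3·5 5·3 15·1  f→[1+27+125+3375]=3528
n=16: 1·16 2·8 4·4 8·2 16·1  f→[1+8+64+512+4096]=4681

585, 757, 1134, 1332, 2044, 2198, 3096, 3528, 4681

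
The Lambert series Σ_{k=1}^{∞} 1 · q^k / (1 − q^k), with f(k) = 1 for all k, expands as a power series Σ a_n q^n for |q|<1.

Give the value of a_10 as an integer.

a_10 = 4

q^10  k|10↦f(k): 1:1 2:1 5:1 10:1  a_10=4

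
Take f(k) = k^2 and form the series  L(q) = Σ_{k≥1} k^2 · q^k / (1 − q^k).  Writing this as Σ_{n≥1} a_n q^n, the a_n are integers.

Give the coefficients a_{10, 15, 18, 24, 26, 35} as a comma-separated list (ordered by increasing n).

130, 260, 455, 850, 850, 1300

[q^10] f(10)=100,f(5)=25,f(2)=4,f(1)=1 ⇒ 130
n=15: 1·15 3·5 5·3 15·1  f→[1+9+25+225]=260
d|18:{1,2,3,6,9,18}  Σf=1+4+9+36+81+324=455
q^24  k|24↦f(k): 24:576 12:144 8:64 6:36 4:16 3:9 2:4 1:1  a_24=850
n=26: 26·1 13·2 2·13 1·26  f→[676+169+4+1]=850
n=35: 1·35 5·7 7·5 35·1  f→[1+25+49+1225]=1300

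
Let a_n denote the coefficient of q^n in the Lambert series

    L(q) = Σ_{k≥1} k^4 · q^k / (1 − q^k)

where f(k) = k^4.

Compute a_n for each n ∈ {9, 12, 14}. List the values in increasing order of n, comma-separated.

6643, 22386, 40834

q^9  k|9↦f(k): 1:1 3:81 9:6561  a_9=6643
n=12: 1·12 2·6 3·4 4·3 6·2 12·1  f→[1+16+81+256+1296+20736]=22386
d|14:{1,2,7,14}  Σf=1+16+2401+38416=40834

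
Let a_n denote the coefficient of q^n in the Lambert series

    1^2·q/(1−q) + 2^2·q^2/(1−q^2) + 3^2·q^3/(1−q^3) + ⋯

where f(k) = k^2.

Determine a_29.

d|29:{29,1}  Σf=841+1=842

a_29 = 842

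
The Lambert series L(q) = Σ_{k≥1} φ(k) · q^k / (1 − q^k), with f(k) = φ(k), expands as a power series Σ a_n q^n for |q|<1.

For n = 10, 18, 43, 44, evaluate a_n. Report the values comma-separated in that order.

d|10:{10,5,2,1}  Σφ=4+4+1+1=10
n=18: 18·1 9·2 6·3 3·6 2·9 1·18  φ→[6+6+2+2+1+1]=18
q^43  k|43↦φ(k): 43:42 1:1  a_43=43
q^44  k|44↦φ(k): 1:1 2:1 4:2 11:10 22:10 44:20  a_44=44

10, 18, 43, 44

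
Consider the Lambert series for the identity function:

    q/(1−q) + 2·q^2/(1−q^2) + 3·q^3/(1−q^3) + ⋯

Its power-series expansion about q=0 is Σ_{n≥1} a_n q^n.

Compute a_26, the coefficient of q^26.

a_26 = 42

[q^26] f(26)=26,f(13)=13,f(2)=2,f(1)=1 ⇒ 42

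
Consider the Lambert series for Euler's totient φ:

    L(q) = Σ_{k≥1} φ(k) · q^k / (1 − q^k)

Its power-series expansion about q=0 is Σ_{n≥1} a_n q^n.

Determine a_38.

d|38:{1,2,19,38}  Σφ=1+1+18+18=38

a_38 = 38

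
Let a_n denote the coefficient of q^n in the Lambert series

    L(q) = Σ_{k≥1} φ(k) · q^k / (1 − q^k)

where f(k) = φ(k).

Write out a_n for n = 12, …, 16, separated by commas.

n=12: 12·1 6·2 4·3 3·4 2·6 1·12  φ→[4+2+2+2+1+1]=12
q^13  k|13↦φ(k): 13:12 1:1  a_13=13
q^14  k|14↦φ(k): 1:1 2:1 7:6 14:6  a_14=14
[q^15] φ(1)=1,φ(3)=2,φ(5)=4,φ(15)=8 ⇒ 15
[q^16] φ(16)=8,φ(8)=4,φ(4)=2,φ(2)=1,φ(1)=1 ⇒ 16

12, 13, 14, 15, 16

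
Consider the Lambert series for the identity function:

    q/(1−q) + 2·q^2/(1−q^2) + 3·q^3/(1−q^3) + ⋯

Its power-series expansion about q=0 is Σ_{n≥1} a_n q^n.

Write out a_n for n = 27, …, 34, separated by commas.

d|27:{1,3,9,27}  Σf=1+3+9+27=40
q^28  k|28↦f(k): 1:1 2:2 4:4 7:7 14:14 28:28  a_28=56
n=29: 1·29 29·1  f→[1+29]=30
n=30: 1·30 2·15 3·10 5·6 6·5 10·3 15·2 30·1  f→[1+2+3+5+6+10+15+30]=72
q^31  k|31↦f(k): 1:1 31:31  a_31=32
n=32: 32·1 16·2 8·4 4·8 2·16 1·32  f→[32+16+8+4+2+1]=63
q^33  k|33↦f(k): 33:33 11:11 3:3 1:1  a_33=48
q^34  k|34↦f(k): 1:1 2:2 17:17 34:34  a_34=54

40, 56, 30, 72, 32, 63, 48, 54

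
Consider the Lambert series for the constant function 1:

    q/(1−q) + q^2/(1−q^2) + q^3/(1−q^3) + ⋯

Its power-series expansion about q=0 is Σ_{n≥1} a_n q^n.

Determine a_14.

a_14 = 4

n=14: 1·14 2·7 7·2 14·1  f→[1+1+1+1]=4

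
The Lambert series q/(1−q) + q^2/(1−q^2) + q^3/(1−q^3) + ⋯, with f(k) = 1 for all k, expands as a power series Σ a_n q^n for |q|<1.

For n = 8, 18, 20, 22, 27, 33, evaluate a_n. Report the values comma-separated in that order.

n=8: 1·8 2·4 4·2 8·1  f→[1+1+1+1]=4
d|18:{18,9,6,3,2,1}  Σf=1+1+1+1+1+1=6
d|20:{1,2,4,5,10,20}  Σf=1+1+1+1+1+1=6
[q^22] f(22)=1,f(11)=1,f(2)=1,f(1)=1 ⇒ 4
d|27:{1,3,9,27}  Σf=1+1+1+1=4
n=33: 1·33 3·11 11·3 33·1  f→[1+1+1+1]=4

4, 6, 6, 4, 4, 4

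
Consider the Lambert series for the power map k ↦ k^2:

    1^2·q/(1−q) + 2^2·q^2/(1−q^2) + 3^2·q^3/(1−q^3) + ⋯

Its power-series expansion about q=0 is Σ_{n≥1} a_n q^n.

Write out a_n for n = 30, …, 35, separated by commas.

1300, 962, 1365, 1220, 1450, 1300

[q^30] f(1)=1,f(2)=4,f(3)=9,f(5)=25,f(6)=36,f(10)=100,f(15)=225,f(30)=900 ⇒ 1300
d|31:{31,1}  Σf=961+1=962
q^32  k|32↦f(k): 32:1024 16:256 8:64 4:16 2:4 1:1  a_32=1365
[q^33] f(33)=1089,f(11)=121,f(3)=9,f(1)=1 ⇒ 1220
d|34:{1,2,17,34}  Σf=1+4+289+1156=1450
q^35  k|35↦f(k): 1:1 5:25 7:49 35:1225  a_35=1300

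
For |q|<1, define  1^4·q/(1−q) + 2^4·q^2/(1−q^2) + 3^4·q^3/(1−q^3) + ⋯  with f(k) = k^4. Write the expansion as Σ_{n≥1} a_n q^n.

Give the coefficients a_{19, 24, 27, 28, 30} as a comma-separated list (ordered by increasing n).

130322, 358258, 538084, 655746, 872644

d|19:{19,1}  Σf=130321+1=130322
d|24:{24,12,8,6,4,3,2,1}  Σf=331776+20736+4096+1296+256+81+16+1=358258
q^27  k|27↦f(k): 27:531441 9:6561 3:81 1:1  a_27=538084
n=28: 1·28 2·14 4·7 7·4 14·2 28·1  f→[1+16+256+2401+38416+614656]=655746
q^30  k|30↦f(k): 30:810000 15:50625 10:10000 6:1296 5:625 3:81 2:16 1:1  a_30=872644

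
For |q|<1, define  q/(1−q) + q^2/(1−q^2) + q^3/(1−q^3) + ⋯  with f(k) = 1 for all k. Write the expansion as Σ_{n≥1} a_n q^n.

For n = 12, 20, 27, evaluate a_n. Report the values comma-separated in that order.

6, 6, 4

d|12:{12,6,4,3,2,1}  Σf=1+1+1+1+1+1=6
n=20: 20·1 10·2 5·4 4·5 2·10 1·20  f→[1+1+1+1+1+1]=6
n=27: 27·1 9·3 3·9 1·27  f→[1+1+1+1]=4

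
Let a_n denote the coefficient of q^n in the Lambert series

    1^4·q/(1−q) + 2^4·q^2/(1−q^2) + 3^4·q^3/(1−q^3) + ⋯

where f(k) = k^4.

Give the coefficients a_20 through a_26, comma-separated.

170898, 196964, 248914, 279842, 358258, 391251, 485554

n=20: 20·1 10·2 5·4 4·5 2·10 1·20  f→[160000+10000+625+256+16+1]=170898
q^21  k|21↦f(k): 1:1 3:81 7:2401 21:194481  a_21=196964
q^22  k|22↦f(k): 1:1 2:16 11:14641 22:234256  a_22=248914
[q^23] f(1)=1,f(23)=279841 ⇒ 279842
q^24  k|24↦f(k): 24:331776 12:20736 8:4096 6:1296 4:256 3:81 2:16 1:1  a_24=358258
d|25:{25,5,1}  Σf=390625+625+1=391251
[q^26] f(1)=1,f(2)=16,f(13)=28561,f(26)=456976 ⇒ 485554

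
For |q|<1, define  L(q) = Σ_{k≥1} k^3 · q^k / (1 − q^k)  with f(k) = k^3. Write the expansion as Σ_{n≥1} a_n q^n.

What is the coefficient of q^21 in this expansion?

d|21:{1,3,7,21}  Σf=1+27+343+9261=9632

a_21 = 9632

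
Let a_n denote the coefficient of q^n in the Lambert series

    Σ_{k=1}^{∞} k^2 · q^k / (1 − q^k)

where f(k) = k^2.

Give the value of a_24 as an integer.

n=24: 1·24 2·12 3·8 4·6 6·4 8·3 12·2 24·1  f→[1+4+9+16+36+64+144+576]=850

a_24 = 850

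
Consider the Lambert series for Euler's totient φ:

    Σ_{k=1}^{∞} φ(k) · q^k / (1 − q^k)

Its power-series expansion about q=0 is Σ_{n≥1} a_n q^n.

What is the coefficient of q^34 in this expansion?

n=34: 1·34 2·17 17·2 34·1  φ→[1+1+16+16]=34

a_34 = 34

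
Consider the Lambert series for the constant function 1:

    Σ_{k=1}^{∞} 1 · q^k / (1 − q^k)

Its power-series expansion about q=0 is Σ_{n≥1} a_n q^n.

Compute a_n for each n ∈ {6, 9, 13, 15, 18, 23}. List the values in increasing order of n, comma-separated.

4, 3, 2, 4, 6, 2

n=6: 6·1 3·2 2·3 1·6  f→[1+1+1+1]=4
q^9  k|9↦f(k): 9:1 3:1 1:1  a_9=3
n=13: 13·1 1·13  f→[1+1]=2
q^15  k|15↦f(k): 1:1 3:1 5:1 15:1  a_15=4
q^18  k|18↦f(k): 1:1 2:1 3:1 6:1 9:1 18:1  a_18=6
[q^23] f(23)=1,f(1)=1 ⇒ 2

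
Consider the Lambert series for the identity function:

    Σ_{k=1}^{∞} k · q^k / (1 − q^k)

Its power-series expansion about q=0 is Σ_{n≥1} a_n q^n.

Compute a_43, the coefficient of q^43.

a_43 = 44

d|43:{43,1}  Σf=43+1=44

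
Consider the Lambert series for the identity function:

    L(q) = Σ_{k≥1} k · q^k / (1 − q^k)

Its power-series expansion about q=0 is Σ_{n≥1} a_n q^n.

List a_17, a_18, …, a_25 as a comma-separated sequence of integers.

18, 39, 20, 42, 32, 36, 24, 60, 31

[q^17] f(1)=1,f(17)=17 ⇒ 18
[q^18] f(1)=1,f(2)=2,f(3)=3,f(6)=6,f(9)=9,f(18)=18 ⇒ 39
d|19:{19,1}  Σf=19+1=20
d|20:{20,10,5,4,2,1}  Σf=20+10+5+4+2+1=42
[q^21] f(1)=1,f(3)=3,f(7)=7,f(21)=21 ⇒ 32
d|22:{1,2,11,22}  Σf=1+2+11+22=36
d|23:{23,1}  Σf=23+1=24
d|24:{1,2,3,4,6,8,12,24}  Σf=1+2+3+4+6+8+12+24=60
n=25: 25·1 5·5 1·25  f→[25+5+1]=31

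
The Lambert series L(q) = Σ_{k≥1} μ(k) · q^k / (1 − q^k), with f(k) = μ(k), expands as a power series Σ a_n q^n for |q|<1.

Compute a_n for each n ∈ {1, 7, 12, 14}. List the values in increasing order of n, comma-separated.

n=1: 1·1  μ→[1]=1
d|7:{1,7}  Σμ=1+(-1)=0
[q^12] μ(12)=0,μ(6)=1,μ(4)=0,μ(3)=-1,μ(2)=-1,μ(1)=1 ⇒ 0
n=14: 1·14 2·7 7·2 14·1  μ→[1+(-1)+(-1)+1]=0

1, 0, 0, 0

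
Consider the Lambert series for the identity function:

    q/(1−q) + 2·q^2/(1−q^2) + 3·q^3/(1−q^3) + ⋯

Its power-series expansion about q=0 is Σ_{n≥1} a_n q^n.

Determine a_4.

[q^4] f(1)=1,f(2)=2,f(4)=4 ⇒ 7

a_4 = 7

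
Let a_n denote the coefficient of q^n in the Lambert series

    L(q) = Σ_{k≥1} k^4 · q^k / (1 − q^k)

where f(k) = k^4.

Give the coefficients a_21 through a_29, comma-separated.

196964, 248914, 279842, 358258, 391251, 485554, 538084, 655746, 707282

[q^21] f(1)=1,f(3)=81,f(7)=2401,f(21)=194481 ⇒ 196964
q^22  k|22↦f(k): 22:234256 11:14641 2:16 1:1  a_22=248914
n=23: 1·23 23·1  f→[1+279841]=279842
n=24: 24·1 12·2 8·3 6·4 4·6 3·8 2·12 1·24  f→[331776+20736+4096+1296+256+81+16+1]=358258
[q^25] f(25)=390625,f(5)=625,f(1)=1 ⇒ 391251
d|26:{26,13,2,1}  Σf=456976+28561+16+1=485554
n=27: 27·1 9·3 3·9 1·27  f→[531441+6561+81+1]=538084
n=28: 28·1 14·2 7·4 4·7 2·14 1·28  f→[614656+38416+2401+256+16+1]=655746
q^29  k|29↦f(k): 1:1 29:707281  a_29=707282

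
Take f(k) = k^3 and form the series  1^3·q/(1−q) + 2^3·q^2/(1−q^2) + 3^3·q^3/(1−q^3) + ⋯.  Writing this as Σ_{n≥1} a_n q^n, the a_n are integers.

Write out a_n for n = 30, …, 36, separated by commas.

[q^30] f(1)=1,f(2)=8,f(3)=27,f(5)=125,f(6)=216,f(10)=1000,f(15)=3375,f(30)=27000 ⇒ 31752
n=31: 31·1 1·31  f→[29791+1]=29792
n=32: 1·32 2·16 4·8 8·4 16·2 32·1  f→[1+8+64+512+4096+32768]=37449
n=33: 1·33 3·11 11·3 33·1  f→[1+27+1331+35937]=37296
q^34  k|34↦f(k): 1:1 2:8 17:4913 34:39304  a_34=44226
q^35  k|35↦f(k): 35:42875 7:343 5:125 1:1  a_35=43344
q^36  k|36↦f(k): 1:1 2:8 3:27 4:64 6:216 9:729 12:1728 18:5832 36:46656  a_36=55261

31752, 29792, 37449, 37296, 44226, 43344, 55261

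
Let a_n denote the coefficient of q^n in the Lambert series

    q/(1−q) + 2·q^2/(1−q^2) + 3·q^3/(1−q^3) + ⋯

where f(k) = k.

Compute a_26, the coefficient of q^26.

d|26:{26,13,2,1}  Σf=26+13+2+1=42

a_26 = 42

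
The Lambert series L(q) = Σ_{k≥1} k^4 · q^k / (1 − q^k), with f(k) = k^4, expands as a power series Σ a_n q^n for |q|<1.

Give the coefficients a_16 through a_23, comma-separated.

69905, 83522, 112931, 130322, 170898, 196964, 248914, 279842

n=16: 1·16 2·8 4·4 8·2 16·1  f→[1+16+256+4096+65536]=69905
[q^17] f(1)=1,f(17)=83521 ⇒ 83522
[q^18] f(1)=1,f(2)=16,f(3)=81,f(6)=1296,f(9)=6561,f(18)=104976 ⇒ 112931
n=19: 19·1 1·19  f→[130321+1]=130322
d|20:{20,10,5,4,2,1}  Σf=160000+10000+625+256+16+1=170898
q^21  k|21↦f(k): 21:194481 7:2401 3:81 1:1  a_21=196964
n=22: 1·22 2·11 11·2 22·1  f→[1+16+14641+234256]=248914
n=23: 1·23 23·1  f→[1+279841]=279842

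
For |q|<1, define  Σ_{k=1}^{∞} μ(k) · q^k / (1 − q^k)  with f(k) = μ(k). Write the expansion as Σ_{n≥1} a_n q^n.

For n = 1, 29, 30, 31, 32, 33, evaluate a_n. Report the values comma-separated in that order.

1, 0, 0, 0, 0, 0

[q^1] μ(1)=1 ⇒ 1
[q^29] μ(1)=1,μ(29)=-1 ⇒ 0
n=30: 30·1 15·2 10·3 6·5 5·6 3·10 2·15 1·30  μ→[(-1)+1+1+1+(-1)+(-1)+(-1)+1]=0
q^31  k|31↦μ(k): 31:-1 1:1  a_31=0
[q^32] μ(1)=1,μ(2)=-1,μ(4)=0,μ(8)=0,μ(16)=0,μ(32)=0 ⇒ 0
[q^33] μ(33)=1,μ(11)=-1,μ(3)=-1,μ(1)=1 ⇒ 0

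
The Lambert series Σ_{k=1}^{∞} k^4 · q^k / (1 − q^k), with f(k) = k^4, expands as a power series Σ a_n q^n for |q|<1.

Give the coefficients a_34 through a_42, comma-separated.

1419874, 1503652, 1813539, 1874162, 2215474, 2342084, 2734994, 2825762, 3348388

q^34  k|34↦f(k): 34:1336336 17:83521 2:16 1:1  a_34=1419874
n=35: 35·1 7·5 5·7 1·35  f→[1500625+2401+625+1]=1503652
n=36: 36·1 18·2 12·3 9·4 6·6 4·9 3·12 2·18 1·36  f→[1679616+104976+20736+6561+1296+256+81+16+1]=1813539
d|37:{1,37}  Σf=1+1874161=1874162
q^38  k|38↦f(k): 38:2085136 19:130321 2:16 1:1  a_38=2215474
[q^39] f(39)=2313441,f(13)=28561,f(3)=81,f(1)=1 ⇒ 2342084
[q^40] f(40)=2560000,f(20)=160000,f(10)=10000,f(8)=4096,f(5)=625,f(4)=256,f(2)=16,f(1)=1 ⇒ 2734994
q^41  k|41↦f(k): 41:2825761 1:1  a_41=2825762
n=42: 1·42 2·21 3·14 6·7 7·6 14·3 21·2 42·1  f→[1+16+81+1296+2401+38416+194481+3111696]=3348388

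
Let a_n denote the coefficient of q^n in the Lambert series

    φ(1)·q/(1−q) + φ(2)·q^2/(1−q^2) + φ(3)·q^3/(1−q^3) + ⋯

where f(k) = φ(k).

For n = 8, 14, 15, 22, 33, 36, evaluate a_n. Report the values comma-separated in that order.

n=8: 8·1 4·2 2·4 1·8  φ→[4+2+1+1]=8
d|14:{14,7,2,1}  Σφ=6+6+1+1=14
d|15:{15,5,3,1}  Σφ=8+4+2+1=15
[q^22] φ(22)=10,φ(11)=10,φ(2)=1,φ(1)=1 ⇒ 22
d|33:{33,11,3,1}  Σφ=20+10+2+1=33
d|36:{36,18,12,9,6,4,3,2,1}  Σφ=12+6+4+6+2+2+2+1+1=36

8, 14, 15, 22, 33, 36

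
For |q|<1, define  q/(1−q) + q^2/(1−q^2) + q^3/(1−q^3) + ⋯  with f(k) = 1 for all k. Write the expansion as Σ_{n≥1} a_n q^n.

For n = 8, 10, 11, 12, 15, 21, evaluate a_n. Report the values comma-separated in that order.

4, 4, 2, 6, 4, 4

[q^8] f(8)=1,f(4)=1,f(2)=1,f(1)=1 ⇒ 4
n=10: 10·1 5·2 2·5 1·10  f→[1+1+1+1]=4
n=11: 11·1 1·11  f→[1+1]=2
d|12:{12,6,4,3,2,1}  Σf=1+1+1+1+1+1=6
d|15:{1,3,5,15}  Σf=1+1+1+1=4
q^21  k|21↦f(k): 1:1 3:1 7:1 21:1  a_21=4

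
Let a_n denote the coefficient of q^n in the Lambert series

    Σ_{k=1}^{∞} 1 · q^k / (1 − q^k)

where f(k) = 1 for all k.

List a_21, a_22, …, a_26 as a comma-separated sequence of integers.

q^21  k|21↦f(k): 1:1 3:1 7:1 21:1  a_21=4
n=22: 22·1 11·2 2·11 1·22  f→[1+1+1+1]=4
n=23: 1·23 23·1  f→[1+1]=2
q^24  k|24↦f(k): 24:1 12:1 8:1 6:1 4:1 3:1 2:1 1:1  a_24=8
q^25  k|25↦f(k): 1:1 5:1 25:1  a_25=3
d|26:{1,2,13,26}  Σf=1+1+1+1=4

4, 4, 2, 8, 3, 4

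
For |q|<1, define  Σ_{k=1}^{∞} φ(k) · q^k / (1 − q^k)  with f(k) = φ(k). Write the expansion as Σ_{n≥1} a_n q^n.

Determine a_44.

n=44: 44·1 22·2 11·4 4·11 2·22 1·44  φ→[20+10+10+2+1+1]=44

a_44 = 44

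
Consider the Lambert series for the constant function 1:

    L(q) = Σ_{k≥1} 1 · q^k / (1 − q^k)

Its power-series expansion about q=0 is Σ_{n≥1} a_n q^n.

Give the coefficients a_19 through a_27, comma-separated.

2, 6, 4, 4, 2, 8, 3, 4, 4

d|19:{1,19}  Σf=1+1=2
q^20  k|20↦f(k): 1:1 2:1 4:1 5:1 10:1 20:1  a_20=6
[q^21] f(1)=1,f(3)=1,f(7)=1,f(21)=1 ⇒ 4
d|22:{1,2,11,22}  Σf=1+1+1+1=4
q^23  k|23↦f(k): 23:1 1:1  a_23=2
n=24: 24·1 12·2 8·3 6·4 4·6 3·8 2·12 1·24  f→[1+1+1+1+1+1+1+1]=8
q^25  k|25↦f(k): 25:1 5:1 1:1  a_25=3
n=26: 1·26 2·13 13·2 26·1  f→[1+1+1+1]=4
q^27  k|27↦f(k): 27:1 9:1 3:1 1:1  a_27=4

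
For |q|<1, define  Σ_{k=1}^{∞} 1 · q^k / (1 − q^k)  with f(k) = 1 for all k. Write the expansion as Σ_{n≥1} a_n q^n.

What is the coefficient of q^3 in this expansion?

a_3 = 2

q^3  k|3↦f(k): 1:1 3:1  a_3=2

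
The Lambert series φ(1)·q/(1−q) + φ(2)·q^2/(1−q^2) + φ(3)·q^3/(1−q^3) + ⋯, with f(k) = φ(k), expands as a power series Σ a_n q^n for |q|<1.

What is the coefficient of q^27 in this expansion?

n=27: 27·1 9·3 3·9 1·27  φ→[18+6+2+1]=27

a_27 = 27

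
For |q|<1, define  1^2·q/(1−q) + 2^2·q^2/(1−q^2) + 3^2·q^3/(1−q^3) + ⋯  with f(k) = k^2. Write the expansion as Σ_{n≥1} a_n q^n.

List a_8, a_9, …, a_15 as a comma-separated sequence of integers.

d|8:{1,2,4,8}  Σf=1+4+16+64=85
d|9:{9,3,1}  Σf=81+9+1=91
n=10: 10·1 5·2 2·5 1·10  f→[100+25+4+1]=130
d|11:{11,1}  Σf=121+1=122
n=12: 1·12 2·6 3·4 4·3 6·2 12·1  f→[1+4+9+16+36+144]=210
[q^13] f(13)=169,f(1)=1 ⇒ 170
[q^14] f(1)=1,f(2)=4,f(7)=49,f(14)=196 ⇒ 250
n=15: 1·15 3·5 5·3 15·1  f→[1+9+25+225]=260

85, 91, 130, 122, 210, 170, 250, 260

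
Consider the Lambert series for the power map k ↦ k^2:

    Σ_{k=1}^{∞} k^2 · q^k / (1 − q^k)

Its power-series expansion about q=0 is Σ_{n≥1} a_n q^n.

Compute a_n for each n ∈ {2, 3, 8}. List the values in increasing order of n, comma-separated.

n=2: 1·2 2·1  f→[1+4]=5
[q^3] f(3)=9,f(1)=1 ⇒ 10
n=8: 8·1 4·2 2·4 1·8  f→[64+16+4+1]=85

5, 10, 85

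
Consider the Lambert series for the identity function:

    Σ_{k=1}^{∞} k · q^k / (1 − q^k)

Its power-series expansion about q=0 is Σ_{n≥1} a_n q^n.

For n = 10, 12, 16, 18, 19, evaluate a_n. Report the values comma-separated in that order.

18, 28, 31, 39, 20

n=10: 10·1 5·2 2·5 1·10  f→[10+5+2+1]=18
[q^12] f(12)=12,f(6)=6,f(4)=4,f(3)=3,f(2)=2,f(1)=1 ⇒ 28
n=16: 1·16 2·8 4·4 8·2 16·1  f→[1+2+4+8+16]=31
q^18  k|18↦f(k): 18:18 9:9 6:6 3:3 2:2 1:1  a_18=39
d|19:{1,19}  Σf=1+19=20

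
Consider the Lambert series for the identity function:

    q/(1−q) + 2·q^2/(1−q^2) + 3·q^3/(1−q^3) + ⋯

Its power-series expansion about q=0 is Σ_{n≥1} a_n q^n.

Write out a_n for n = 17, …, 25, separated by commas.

18, 39, 20, 42, 32, 36, 24, 60, 31

q^17  k|17↦f(k): 17:17 1:1  a_17=18
q^18  k|18↦f(k): 18:18 9:9 6:6 3:3 2:2 1:1  a_18=39
d|19:{1,19}  Σf=1+19=20
d|20:{1,2,4,5,10,20}  Σf=1+2+4+5+10+20=42
[q^21] f(1)=1,f(3)=3,f(7)=7,f(21)=21 ⇒ 32
d|22:{1,2,11,22}  Σf=1+2+11+22=36
d|23:{1,23}  Σf=1+23=24
d|24:{1,2,3,4,6,8,12,24}  Σf=1+2+3+4+6+8+12+24=60
[q^25] f(1)=1,f(5)=5,f(25)=25 ⇒ 31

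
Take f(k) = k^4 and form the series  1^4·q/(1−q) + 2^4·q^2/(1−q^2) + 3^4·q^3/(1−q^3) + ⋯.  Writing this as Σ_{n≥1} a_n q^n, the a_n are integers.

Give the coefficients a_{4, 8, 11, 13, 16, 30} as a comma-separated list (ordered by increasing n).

273, 4369, 14642, 28562, 69905, 872644

[q^4] f(4)=256,f(2)=16,f(1)=1 ⇒ 273
n=8: 8·1 4·2 2·4 1·8  f→[4096+256+16+1]=4369
q^11  k|11↦f(k): 1:1 11:14641  a_11=14642
d|13:{1,13}  Σf=1+28561=28562
q^16  k|16↦f(k): 16:65536 8:4096 4:256 2:16 1:1  a_16=69905
q^30  k|30↦f(k): 30:810000 15:50625 10:10000 6:1296 5:625 3:81 2:16 1:1  a_30=872644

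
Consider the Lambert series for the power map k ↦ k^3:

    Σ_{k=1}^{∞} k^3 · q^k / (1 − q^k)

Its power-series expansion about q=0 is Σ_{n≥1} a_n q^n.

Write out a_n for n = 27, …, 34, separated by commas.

20440, 25112, 24390, 31752, 29792, 37449, 37296, 44226

[q^27] f(27)=19683,f(9)=729,f(3)=27,f(1)=1 ⇒ 20440
d|28:{1,2,4,7,14,28}  Σf=1+8+64+343+2744+21952=25112
n=29: 1·29 29·1  f→[1+24389]=24390
[q^30] f(1)=1,f(2)=8,f(3)=27,f(5)=125,f(6)=216,f(10)=1000,f(15)=3375,f(30)=27000 ⇒ 31752
n=31: 31·1 1·31  f→[29791+1]=29792
[q^32] f(32)=32768,f(16)=4096,f(8)=512,f(4)=64,f(2)=8,f(1)=1 ⇒ 37449
d|33:{33,11,3,1}  Σf=35937+1331+27+1=37296
[q^34] f(1)=1,f(2)=8,f(17)=4913,f(34)=39304 ⇒ 44226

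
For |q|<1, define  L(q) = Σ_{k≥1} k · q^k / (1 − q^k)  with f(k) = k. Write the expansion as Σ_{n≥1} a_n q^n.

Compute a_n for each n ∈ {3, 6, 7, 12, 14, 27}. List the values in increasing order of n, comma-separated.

4, 12, 8, 28, 24, 40

d|3:{1,3}  Σf=1+3=4
q^6  k|6↦f(k): 6:6 3:3 2:2 1:1  a_6=12
q^7  k|7↦f(k): 7:7 1:1  a_7=8
n=12: 1·12 2·6 3·4 4·3 6·2 12·1  f→[1+2+3+4+6+12]=28
n=14: 14·1 7·2 2·7 1·14  f→[14+7+2+1]=24
n=27: 1·27 3·9 9·3 27·1  f→[1+3+9+27]=40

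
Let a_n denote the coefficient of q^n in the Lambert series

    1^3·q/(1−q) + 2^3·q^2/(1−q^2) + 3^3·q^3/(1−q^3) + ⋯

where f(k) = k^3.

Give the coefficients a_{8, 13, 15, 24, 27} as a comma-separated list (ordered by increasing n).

d|8:{1,2,4,8}  Σf=1+8+64+512=585
n=13: 1·13 13·1  f→[1+2197]=2198
[q^15] f(1)=1,f(3)=27,f(5)=125,f(15)=3375 ⇒ 3528
[q^24] f(24)=13824,f(12)=1728,f(8)=512,f(6)=216,f(4)=64,f(3)=27,f(2)=8,f(1)=1 ⇒ 16380
[q^27] f(1)=1,f(3)=27,f(9)=729,f(27)=19683 ⇒ 20440

585, 2198, 3528, 16380, 20440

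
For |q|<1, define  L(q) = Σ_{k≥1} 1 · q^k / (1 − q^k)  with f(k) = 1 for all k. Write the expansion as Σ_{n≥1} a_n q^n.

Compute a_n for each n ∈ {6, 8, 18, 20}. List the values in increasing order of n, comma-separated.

4, 4, 6, 6

n=6: 1·6 2·3 3·2 6·1  f→[1+1+1+1]=4
d|8:{8,4,2,1}  Σf=1+1+1+1=4
d|18:{18,9,6,3,2,1}  Σf=1+1+1+1+1+1=6
d|20:{1,2,4,5,10,20}  Σf=1+1+1+1+1+1=6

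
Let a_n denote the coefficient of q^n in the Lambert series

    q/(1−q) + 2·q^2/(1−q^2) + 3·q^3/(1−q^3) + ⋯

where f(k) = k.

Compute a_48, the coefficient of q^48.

a_48 = 124

q^48  k|48↦f(k): 1:1 2:2 3:3 4:4 6:6 8:8 12:12 16:16 24:24 48:48  a_48=124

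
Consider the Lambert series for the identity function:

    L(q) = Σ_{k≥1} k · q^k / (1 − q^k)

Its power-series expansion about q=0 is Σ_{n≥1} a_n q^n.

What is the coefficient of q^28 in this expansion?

d|28:{1,2,4,7,14,28}  Σf=1+2+4+7+14+28=56

a_28 = 56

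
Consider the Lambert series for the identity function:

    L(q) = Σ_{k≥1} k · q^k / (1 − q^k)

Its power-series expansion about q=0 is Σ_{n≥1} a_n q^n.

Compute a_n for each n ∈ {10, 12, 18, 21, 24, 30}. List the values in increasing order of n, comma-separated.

n=10: 1·10 2·5 5·2 10·1  f→[1+2+5+10]=18
[q^12] f(1)=1,f(2)=2,f(3)=3,f(4)=4,f(6)=6,f(12)=12 ⇒ 28
q^18  k|18↦f(k): 1:1 2:2 3:3 6:6 9:9 18:18  a_18=39
[q^21] f(1)=1,f(3)=3,f(7)=7,f(21)=21 ⇒ 32
d|24:{24,12,8,6,4,3,2,1}  Σf=24+12+8+6+4+3+2+1=60
d|30:{30,15,10,6,5,3,2,1}  Σf=30+15+10+6+5+3+2+1=72

18, 28, 39, 32, 60, 72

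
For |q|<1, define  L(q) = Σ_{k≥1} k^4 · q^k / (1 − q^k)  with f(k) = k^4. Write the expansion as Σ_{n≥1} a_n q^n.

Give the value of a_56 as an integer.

n=56: 1·56 2·28 4·14 7·8 8·7 14·4 28·2 56·1  f→[1+16+256+2401+4096+38416+614656+9834496]=10494338

a_56 = 10494338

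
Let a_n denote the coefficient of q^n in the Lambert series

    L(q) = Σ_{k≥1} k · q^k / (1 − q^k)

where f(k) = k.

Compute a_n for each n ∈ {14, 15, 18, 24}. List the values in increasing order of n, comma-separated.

d|14:{14,7,2,1}  Σf=14+7+2+1=24
[q^15] f(15)=15,f(5)=5,f(3)=3,f(1)=1 ⇒ 24
[q^18] f(1)=1,f(2)=2,f(3)=3,f(6)=6,f(9)=9,f(18)=18 ⇒ 39
n=24: 24·1 12·2 8·3 6·4 4·6 3·8 2·12 1·24  f→[24+12+8+6+4+3+2+1]=60

24, 24, 39, 60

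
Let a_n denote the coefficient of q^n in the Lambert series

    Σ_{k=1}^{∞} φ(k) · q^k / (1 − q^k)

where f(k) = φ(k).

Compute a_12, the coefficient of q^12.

q^12  k|12↦φ(k): 1:1 2:1 3:2 4:2 6:2 12:4  a_12=12

a_12 = 12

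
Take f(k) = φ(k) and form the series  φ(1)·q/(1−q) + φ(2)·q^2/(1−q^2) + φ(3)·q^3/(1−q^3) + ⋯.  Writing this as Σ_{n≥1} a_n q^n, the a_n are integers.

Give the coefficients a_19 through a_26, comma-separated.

d|19:{1,19}  Σφ=1+18=19
[q^20] φ(20)=8,φ(10)=4,φ(5)=4,φ(4)=2,φ(2)=1,φ(1)=1 ⇒ 20
n=21: 1·21 3·7 7·3 21·1  φ→[1+2+6+12]=21
d|22:{22,11,2,1}  Σφ=10+10+1+1=22
n=23: 23·1 1·23  φ→[22+1]=23
n=24: 24·1 12·2 8·3 6·4 4·6 3·8 2·12 1·24  φ→[8+4+4+2+2+2+1+1]=24
[q^25] φ(25)=20,φ(5)=4,φ(1)=1 ⇒ 25
d|26:{1,2,13,26}  Σφ=1+1+12+12=26

19, 20, 21, 22, 23, 24, 25, 26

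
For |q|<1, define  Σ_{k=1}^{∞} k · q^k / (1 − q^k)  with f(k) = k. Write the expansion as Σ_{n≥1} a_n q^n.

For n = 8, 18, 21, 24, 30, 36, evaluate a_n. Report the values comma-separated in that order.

n=8: 8·1 4·2 2·4 1·8  f→[8+4+2+1]=15
n=18: 18·1 9·2 6·3 3·6 2·9 1·18  f→[18+9+6+3+2+1]=39
[q^21] f(21)=21,f(7)=7,f(3)=3,f(1)=1 ⇒ 32
q^24  k|24↦f(k): 1:1 2:2 3:3 4:4 6:6 8:8 12:12 24:24  a_24=60
q^30  k|30↦f(k): 30:30 15:15 10:10 6:6 5:5 3:3 2:2 1:1  a_30=72
[q^36] f(1)=1,f(2)=2,f(3)=3,f(4)=4,f(6)=6,f(9)=9,f(12)=12,f(18)=18,f(36)=36 ⇒ 91

15, 39, 32, 60, 72, 91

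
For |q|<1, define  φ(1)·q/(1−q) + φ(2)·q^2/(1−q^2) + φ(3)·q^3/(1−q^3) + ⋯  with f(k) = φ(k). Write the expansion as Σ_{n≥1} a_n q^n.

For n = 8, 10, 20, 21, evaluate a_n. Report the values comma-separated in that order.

q^8  k|8↦φ(k): 1:1 2:1 4:2 8:4  a_8=8
[q^10] φ(10)=4,φ(5)=4,φ(2)=1,φ(1)=1 ⇒ 10
q^20  k|20↦φ(k): 20:8 10:4 5:4 4:2 2:1 1:1  a_20=20
n=21: 1·21 3·7 7·3 21·1  φ→[1+2+6+12]=21

8, 10, 20, 21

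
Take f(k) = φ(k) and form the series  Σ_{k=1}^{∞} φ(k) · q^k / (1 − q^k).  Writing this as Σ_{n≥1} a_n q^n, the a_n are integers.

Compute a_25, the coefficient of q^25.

d|25:{25,5,1}  Σφ=20+4+1=25

a_25 = 25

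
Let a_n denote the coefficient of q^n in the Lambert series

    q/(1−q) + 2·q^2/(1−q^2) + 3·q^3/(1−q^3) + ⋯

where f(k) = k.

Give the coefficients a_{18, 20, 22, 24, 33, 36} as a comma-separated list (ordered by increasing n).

39, 42, 36, 60, 48, 91

n=18: 18·1 9·2 6·3 3·6 2·9 1·18  f→[18+9+6+3+2+1]=39
n=20: 20·1 10·2 5·4 4·5 2·10 1·20  f→[20+10+5+4+2+1]=42
[q^22] f(22)=22,f(11)=11,f(2)=2,f(1)=1 ⇒ 36
[q^24] f(1)=1,f(2)=2,f(3)=3,f(4)=4,f(6)=6,f(8)=8,f(12)=12,f(24)=24 ⇒ 60
n=33: 33·1 11·3 3·11 1·33  f→[33+11+3+1]=48
q^36  k|36↦f(k): 36:36 18:18 12:12 9:9 6:6 4:4 3:3 2:2 1:1  a_36=91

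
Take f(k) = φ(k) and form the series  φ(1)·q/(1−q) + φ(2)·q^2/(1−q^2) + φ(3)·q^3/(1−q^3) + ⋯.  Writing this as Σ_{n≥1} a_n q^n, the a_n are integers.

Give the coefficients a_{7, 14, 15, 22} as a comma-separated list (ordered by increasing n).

d|7:{7,1}  Σφ=6+1=7
[q^14] φ(14)=6,φ(7)=6,φ(2)=1,φ(1)=1 ⇒ 14
d|15:{1,3,5,15}  Σφ=1+2+4+8=15
q^22  k|22↦φ(k): 1:1 2:1 11:10 22:10  a_22=22

7, 14, 15, 22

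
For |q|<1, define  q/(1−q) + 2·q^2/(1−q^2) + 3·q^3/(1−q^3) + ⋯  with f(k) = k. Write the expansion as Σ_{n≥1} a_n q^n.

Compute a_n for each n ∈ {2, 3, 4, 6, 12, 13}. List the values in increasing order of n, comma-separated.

3, 4, 7, 12, 28, 14

[q^2] f(1)=1,f(2)=2 ⇒ 3
d|3:{3,1}  Σf=3+1=4
d|4:{1,2,4}  Σf=1+2+4=7
q^6  k|6↦f(k): 6:6 3:3 2:2 1:1  a_6=12
n=12: 12·1 6·2 4·3 3·4 2·6 1·12  f→[12+6+4+3+2+1]=28
n=13: 13·1 1·13  f→[13+1]=14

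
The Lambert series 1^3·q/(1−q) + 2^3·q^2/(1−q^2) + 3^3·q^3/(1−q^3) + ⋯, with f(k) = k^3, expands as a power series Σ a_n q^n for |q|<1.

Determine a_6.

a_6 = 252

q^6  k|6↦f(k): 1:1 2:8 3:27 6:216  a_6=252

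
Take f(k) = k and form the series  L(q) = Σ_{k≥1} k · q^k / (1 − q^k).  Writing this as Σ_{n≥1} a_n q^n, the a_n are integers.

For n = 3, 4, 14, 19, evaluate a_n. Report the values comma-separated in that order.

n=3: 3·1 1·3  f→[3+1]=4
n=4: 1·4 2·2 4·1  f→[1+2+4]=7
n=14: 1·14 2·7 7·2 14·1  f→[1+2+7+14]=24
q^19  k|19↦f(k): 19:19 1:1  a_19=20

4, 7, 24, 20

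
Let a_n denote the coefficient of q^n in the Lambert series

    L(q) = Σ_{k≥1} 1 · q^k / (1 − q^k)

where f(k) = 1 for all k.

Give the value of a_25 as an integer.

a_25 = 3

[q^25] f(1)=1,f(5)=1,f(25)=1 ⇒ 3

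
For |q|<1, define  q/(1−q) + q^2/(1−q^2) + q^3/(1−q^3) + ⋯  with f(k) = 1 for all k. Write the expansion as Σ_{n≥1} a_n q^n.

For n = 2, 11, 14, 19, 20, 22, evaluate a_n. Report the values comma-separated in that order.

2, 2, 4, 2, 6, 4

n=2: 1·2 2·1  f→[1+1]=2
n=11: 11·1 1·11  f→[1+1]=2
[q^14] f(14)=1,f(7)=1,f(2)=1,f(1)=1 ⇒ 4
n=19: 1·19 19·1  f→[1+1]=2
d|20:{1,2,4,5,10,20}  Σf=1+1+1+1+1+1=6
d|22:{22,11,2,1}  Σf=1+1+1+1=4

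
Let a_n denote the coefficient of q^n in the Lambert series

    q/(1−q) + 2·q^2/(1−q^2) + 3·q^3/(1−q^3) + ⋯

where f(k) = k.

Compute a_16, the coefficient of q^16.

a_16 = 31

d|16:{1,2,4,8,16}  Σf=1+2+4+8+16=31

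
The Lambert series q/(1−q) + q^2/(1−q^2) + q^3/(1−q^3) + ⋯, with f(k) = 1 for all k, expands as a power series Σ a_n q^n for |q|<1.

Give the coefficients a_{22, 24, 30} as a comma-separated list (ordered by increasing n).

4, 8, 8

q^22  k|22↦f(k): 22:1 11:1 2:1 1:1  a_22=4
q^24  k|24↦f(k): 1:1 2:1 3:1 4:1 6:1 8:1 12:1 24:1  a_24=8
[q^30] f(30)=1,f(15)=1,f(10)=1,f(6)=1,f(5)=1,f(3)=1,f(2)=1,f(1)=1 ⇒ 8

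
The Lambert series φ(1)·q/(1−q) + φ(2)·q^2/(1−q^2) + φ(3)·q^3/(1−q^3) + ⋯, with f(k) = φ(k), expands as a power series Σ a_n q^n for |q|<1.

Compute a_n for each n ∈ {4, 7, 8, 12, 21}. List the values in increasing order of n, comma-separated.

q^4  k|4↦φ(k): 4:2 2:1 1:1  a_4=4
d|7:{7,1}  Σφ=6+1=7
n=8: 1·8 2·4 4·2 8·1  φ→[1+1+2+4]=8
d|12:{1,2,3,4,6,12}  Σφ=1+1+2+2+2+4=12
d|21:{21,7,3,1}  Σφ=12+6+2+1=21

4, 7, 8, 12, 21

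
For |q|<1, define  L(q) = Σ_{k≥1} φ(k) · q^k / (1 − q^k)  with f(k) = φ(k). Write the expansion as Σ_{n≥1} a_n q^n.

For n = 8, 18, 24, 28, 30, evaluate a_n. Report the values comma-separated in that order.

q^8  k|8↦φ(k): 8:4 4:2 2:1 1:1  a_8=8
d|18:{1,2,3,6,9,18}  Σφ=1+1+2+2+6+6=18
[q^24] φ(24)=8,φ(12)=4,φ(8)=4,φ(6)=2,φ(4)=2,φ(3)=2,φ(2)=1,φ(1)=1 ⇒ 24
n=28: 28·1 14·2 7·4 4·7 2·14 1·28  φ→[12+6+6+2+1+1]=28
[q^30] φ(30)=8,φ(15)=8,φ(10)=4,φ(6)=2,φ(5)=4,φ(3)=2,φ(2)=1,φ(1)=1 ⇒ 30

8, 18, 24, 28, 30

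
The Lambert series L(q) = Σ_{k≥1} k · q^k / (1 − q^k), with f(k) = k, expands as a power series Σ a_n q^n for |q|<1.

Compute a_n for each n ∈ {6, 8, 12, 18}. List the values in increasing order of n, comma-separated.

12, 15, 28, 39

[q^6] f(6)=6,f(3)=3,f(2)=2,f(1)=1 ⇒ 12
[q^8] f(8)=8,f(4)=4,f(2)=2,f(1)=1 ⇒ 15
[q^12] f(1)=1,f(2)=2,f(3)=3,f(4)=4,f(6)=6,f(12)=12 ⇒ 28
d|18:{1,2,3,6,9,18}  Σf=1+2+3+6+9+18=39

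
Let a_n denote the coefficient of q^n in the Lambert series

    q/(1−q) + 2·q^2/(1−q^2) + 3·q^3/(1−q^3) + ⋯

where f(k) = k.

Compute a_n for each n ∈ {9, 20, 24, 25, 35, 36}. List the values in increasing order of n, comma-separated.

13, 42, 60, 31, 48, 91

[q^9] f(9)=9,f(3)=3,f(1)=1 ⇒ 13
n=20: 1·20 2·10 4·5 5·4 10·2 20·1  f→[1+2+4+5+10+20]=42
d|24:{24,12,8,6,4,3,2,1}  Σf=24+12+8+6+4+3+2+1=60
n=25: 25·1 5·5 1·25  f→[25+5+1]=31
q^35  k|35↦f(k): 1:1 5:5 7:7 35:35  a_35=48
q^36  k|36↦f(k): 36:36 18:18 12:12 9:9 6:6 4:4 3:3 2:2 1:1  a_36=91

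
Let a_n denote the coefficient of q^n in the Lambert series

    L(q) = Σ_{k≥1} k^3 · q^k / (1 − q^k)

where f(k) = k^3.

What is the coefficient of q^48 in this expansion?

a_48 = 131068

q^48  k|48↦f(k): 1:1 2:8 3:27 4:64 6:216 8:512 12:1728 16:4096 24:13824 48:110592  a_48=131068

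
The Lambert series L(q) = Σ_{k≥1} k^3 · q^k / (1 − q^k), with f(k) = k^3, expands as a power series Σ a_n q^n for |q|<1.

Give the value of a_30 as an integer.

d|30:{1,2,3,5,6,10,15,30}  Σf=1+8+27+125+216+1000+3375+27000=31752

a_30 = 31752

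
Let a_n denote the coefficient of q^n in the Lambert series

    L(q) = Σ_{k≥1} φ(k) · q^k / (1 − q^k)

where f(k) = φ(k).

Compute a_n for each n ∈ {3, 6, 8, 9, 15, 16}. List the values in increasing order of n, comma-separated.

d|3:{3,1}  Σφ=2+1=3
[q^6] φ(1)=1,φ(2)=1,φ(3)=2,φ(6)=2 ⇒ 6
[q^8] φ(8)=4,φ(4)=2,φ(2)=1,φ(1)=1 ⇒ 8
n=9: 9·1 3·3 1·9  φ→[6+2+1]=9
n=15: 1·15 3·5 5·3 15·1  φ→[1+2+4+8]=15
d|16:{1,2,4,8,16}  Σφ=1+1+2+4+8=16

3, 6, 8, 9, 15, 16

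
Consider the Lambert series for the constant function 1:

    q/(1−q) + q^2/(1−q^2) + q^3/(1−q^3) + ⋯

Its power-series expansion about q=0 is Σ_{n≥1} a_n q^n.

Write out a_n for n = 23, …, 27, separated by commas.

n=23: 1·23 23·1  f→[1+1]=2
q^24  k|24↦f(k): 24:1 12:1 8:1 6:1 4:1 3:1 2:1 1:1  a_24=8
n=25: 1·25 5·5 25·1  f→[1+1+1]=3
n=26: 26·1 13·2 2·13 1·26  f→[1+1+1+1]=4
q^27  k|27↦f(k): 1:1 3:1 9:1 27:1  a_27=4

2, 8, 3, 4, 4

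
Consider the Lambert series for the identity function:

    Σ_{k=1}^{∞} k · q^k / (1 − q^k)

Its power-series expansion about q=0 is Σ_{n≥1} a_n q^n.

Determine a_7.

a_7 = 8

q^7  k|7↦f(k): 1:1 7:7  a_7=8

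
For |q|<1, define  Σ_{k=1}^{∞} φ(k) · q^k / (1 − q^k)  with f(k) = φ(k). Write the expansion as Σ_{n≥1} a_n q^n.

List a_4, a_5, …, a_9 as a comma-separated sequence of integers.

[q^4] φ(4)=2,φ(2)=1,φ(1)=1 ⇒ 4
[q^5] φ(1)=1,φ(5)=4 ⇒ 5
q^6  k|6↦φ(k): 1:1 2:1 3:2 6:2  a_6=6
d|7:{1,7}  Σφ=1+6=7
n=8: 8·1 4·2 2·4 1·8  φ→[4+2+1+1]=8
[q^9] φ(9)=6,φ(3)=2,φ(1)=1 ⇒ 9

4, 5, 6, 7, 8, 9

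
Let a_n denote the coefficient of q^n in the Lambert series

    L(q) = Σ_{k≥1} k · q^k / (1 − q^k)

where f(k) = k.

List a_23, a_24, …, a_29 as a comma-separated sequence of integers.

24, 60, 31, 42, 40, 56, 30

d|23:{23,1}  Σf=23+1=24
d|24:{1,2,3,4,6,8,12,24}  Σf=1+2+3+4+6+8+12+24=60
d|25:{25,5,1}  Σf=25+5+1=31
q^26  k|26↦f(k): 26:26 13:13 2:2 1:1  a_26=42
[q^27] f(27)=27,f(9)=9,f(3)=3,f(1)=1 ⇒ 40
[q^28] f(1)=1,f(2)=2,f(4)=4,f(7)=7,f(14)=14,f(28)=28 ⇒ 56
d|29:{29,1}  Σf=29+1=30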